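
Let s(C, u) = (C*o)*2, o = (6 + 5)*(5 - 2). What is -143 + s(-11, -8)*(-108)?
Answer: 78265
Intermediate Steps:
o = 33 (o = 11*3 = 33)
s(C, u) = 66*C (s(C, u) = (C*33)*2 = (33*C)*2 = 66*C)
-143 + s(-11, -8)*(-108) = -143 + (66*(-11))*(-108) = -143 - 726*(-108) = -143 + 78408 = 78265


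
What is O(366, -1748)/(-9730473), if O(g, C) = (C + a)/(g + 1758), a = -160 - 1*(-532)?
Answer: 344/5166881163 ≈ 6.6578e-8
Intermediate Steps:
a = 372 (a = -160 + 532 = 372)
O(g, C) = (372 + C)/(1758 + g) (O(g, C) = (C + 372)/(g + 1758) = (372 + C)/(1758 + g))
O(366, -1748)/(-9730473) = ((372 - 1748)/(1758 + 366))/(-9730473) = (-1376/2124)*(-1/9730473) = ((1/2124)*(-1376))*(-1/9730473) = -344/531*(-1/9730473) = 344/5166881163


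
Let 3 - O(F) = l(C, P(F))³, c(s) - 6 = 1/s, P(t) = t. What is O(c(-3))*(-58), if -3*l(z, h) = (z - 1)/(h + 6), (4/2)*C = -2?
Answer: -7459786/42875 ≈ -173.99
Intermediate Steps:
C = -1 (C = (½)*(-2) = -1)
l(z, h) = -(-1 + z)/(3*(6 + h)) (l(z, h) = -(z - 1)/(3*(h + 6)) = -(-1 + z)/(3*(6 + h)))
c(s) = 6 + 1/s
O(F) = 3 - 8/(27*(6 + F)³) (O(F) = 3 - ((1 - 1*(-1))/(3*(6 + F)))³ = 3 - ((1 + 1)/(3*(6 + F)))³ = 3 - ((⅓)*2/(6 + F))³ = 3 - (2/(3*(6 + F)))³ = 3 - 8/(27*(6 + F)³))
O(c(-3))*(-58) = (3 - 8/(27*(6 + (6 + 1/(-3)))³))*(-58) = (3 - 8/(27*(6 + (6 - ⅓))³))*(-58) = (3 - 8/(27*(6 + 17/3)³))*(-58) = (3 - 8/(27*(35/3)³))*(-58) = (3 - 8/27*27/42875)*(-58) = (3 - 8/42875)*(-58) = (128617/42875)*(-58) = -7459786/42875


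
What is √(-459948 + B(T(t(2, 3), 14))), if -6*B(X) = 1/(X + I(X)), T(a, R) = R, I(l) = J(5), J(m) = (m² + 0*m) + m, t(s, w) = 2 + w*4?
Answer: I*√8014134018/132 ≈ 678.19*I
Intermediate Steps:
t(s, w) = 2 + 4*w
J(m) = m + m² (J(m) = (m² + 0) + m = m² + m = m + m²)
I(l) = 30 (I(l) = 5*(1 + 5) = 5*6 = 30)
B(X) = -1/(6*(30 + X)) (B(X) = -1/(6*(X + 30)) = -1/(6*(30 + X)))
√(-459948 + B(T(t(2, 3), 14))) = √(-459948 - 1/(180 + 6*14)) = √(-459948 - 1/(180 + 84)) = √(-459948 - 1/264) = √(-121426273/264) = I*√8014134018/132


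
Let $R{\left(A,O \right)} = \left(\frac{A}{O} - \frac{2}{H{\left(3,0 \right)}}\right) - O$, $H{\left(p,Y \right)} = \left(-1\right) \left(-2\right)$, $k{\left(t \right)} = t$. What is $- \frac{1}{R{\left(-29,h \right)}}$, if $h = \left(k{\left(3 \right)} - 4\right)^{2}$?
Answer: $\frac{1}{31} \approx 0.032258$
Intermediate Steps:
$h = 1$ ($h = \left(3 - 4\right)^{2} = \left(-1\right)^{2} = 1$)
$H{\left(p,Y \right)} = 2$
$R{\left(A,O \right)} = -1 - O + \frac{A}{O}$ ($R{\left(A,O \right)} = \left(\frac{A}{O} - \frac{2}{2}\right) - O = \left(\frac{A}{O} - 1\right) - O = \left(-1 + \frac{A}{O}\right) - O = -1 - O + \frac{A}{O}$)
$- \frac{1}{R{\left(-29,h \right)}} = - \frac{1}{-1 - 1 - \frac{29}{1}} = - \frac{1}{-1 - 1 - 29} = - \frac{1}{-31} = \left(-1\right) \left(- \frac{1}{31}\right) = \frac{1}{31}$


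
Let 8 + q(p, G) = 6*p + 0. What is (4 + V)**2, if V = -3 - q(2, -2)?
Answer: 9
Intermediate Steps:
q(p, G) = -8 + 6*p (q(p, G) = -8 + (6*p + 0) = -8 + 6*p)
V = -7 (V = -3 - (-8 + 6*2) = -3 - (-8 + 12) = -3 - 1*4 = -3 - 4 = -7)
(4 + V)**2 = (4 - 7)**2 = (-3)**2 = 9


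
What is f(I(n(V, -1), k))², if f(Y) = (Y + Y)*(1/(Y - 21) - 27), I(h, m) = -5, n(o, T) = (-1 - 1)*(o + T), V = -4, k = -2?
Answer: 12355225/169 ≈ 73108.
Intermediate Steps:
n(o, T) = -2*T - 2*o (n(o, T) = -2*(T + o) = -2*T - 2*o)
f(Y) = 2*Y*(-27 + 1/(-21 + Y)) (f(Y) = (2*Y)*(1/(-21 + Y) - 27) = (2*Y)*(-27 + 1/(-21 + Y)) = 2*Y*(-27 + 1/(-21 + Y)))
f(I(n(V, -1), k))² = (2*(-5)*(568 - 27*(-5))/(-21 - 5))² = (2*(-5)*(568 + 135)/(-26))² = (2*(-5)*(-1/26)*703)² = (3515/13)² = 12355225/169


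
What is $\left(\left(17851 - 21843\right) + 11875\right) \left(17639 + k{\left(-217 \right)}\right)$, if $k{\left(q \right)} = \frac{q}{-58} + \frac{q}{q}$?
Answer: $\frac{8066965571}{58} \approx 1.3909 \cdot 10^{8}$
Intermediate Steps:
$k{\left(q \right)} = 1 - \frac{q}{58}$ ($k{\left(q \right)} = q \left(- \frac{1}{58}\right) + 1 = - \frac{q}{58} + 1 = 1 - \frac{q}{58}$)
$\left(\left(17851 - 21843\right) + 11875\right) \left(17639 + k{\left(-217 \right)}\right) = \left(\left(17851 - 21843\right) + 11875\right) \left(17639 + \left(1 - - \frac{217}{58}\right)\right) = \left(-3992 + 11875\right) \left(17639 + \left(1 + \frac{217}{58}\right)\right) = 7883 \left(17639 + \frac{275}{58}\right) = 7883 \cdot \frac{1023337}{58} = \frac{8066965571}{58}$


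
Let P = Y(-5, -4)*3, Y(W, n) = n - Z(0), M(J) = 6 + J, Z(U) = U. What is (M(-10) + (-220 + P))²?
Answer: 55696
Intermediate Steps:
Y(W, n) = n (Y(W, n) = n - 1*0 = n + 0 = n)
P = -12 (P = -4*3 = -12)
(M(-10) + (-220 + P))² = ((6 - 10) + (-220 - 12))² = (-4 - 232)² = (-236)² = 55696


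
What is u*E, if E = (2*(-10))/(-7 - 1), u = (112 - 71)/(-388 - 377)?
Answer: -41/306 ≈ -0.13399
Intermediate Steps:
u = -41/765 (u = 41/(-765) = 41*(-1/765) = -41/765 ≈ -0.053595)
E = 5/2 (E = -20/(-8) = -20*(-⅛) = 5/2 ≈ 2.5000)
u*E = -41/765*5/2 = -41/306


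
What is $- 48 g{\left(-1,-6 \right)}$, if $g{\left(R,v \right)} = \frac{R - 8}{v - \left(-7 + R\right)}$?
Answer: $216$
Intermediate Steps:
$g{\left(R,v \right)} = \frac{-8 + R}{7 + v - R}$
$- 48 g{\left(-1,-6 \right)} = - 48 \frac{-8 - 1}{7 - 6 - -1} = - 48 \frac{1}{7 - 6 + 1} \left(-9\right) = - 48 \cdot \frac{1}{2} \left(-9\right) = \left(-48\right) \left(- \frac{9}{2}\right) = 216$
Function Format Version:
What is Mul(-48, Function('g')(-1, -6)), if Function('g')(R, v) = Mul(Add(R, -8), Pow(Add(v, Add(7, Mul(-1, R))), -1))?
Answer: 216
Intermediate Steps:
Function('g')(R, v) = Mul(Pow(Add(7, v, Mul(-1, R)), -1), Add(-8, R)) (Function('g')(R, v) = Mul(Add(-8, R), Pow(Add(7, v, Mul(-1, R)), -1)) = Mul(Pow(Add(7, v, Mul(-1, R)), -1), Add(-8, R)))
Mul(-48, Function('g')(-1, -6)) = Mul(-48, Mul(Pow(Add(7, -6, Mul(-1, -1)), -1), Add(-8, -1))) = Mul(-48, Mul(Pow(Add(7, -6, 1), -1), -9)) = Mul(-48, Mul(Pow(2, -1), -9)) = Mul(-48, Mul(Rational(1, 2), -9)) = Mul(-48, Rational(-9, 2)) = 216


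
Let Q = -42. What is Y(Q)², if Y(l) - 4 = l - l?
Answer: 16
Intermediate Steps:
Y(l) = 4 (Y(l) = 4 + (l - l) = 4 + 0 = 4)
Y(Q)² = 4² = 16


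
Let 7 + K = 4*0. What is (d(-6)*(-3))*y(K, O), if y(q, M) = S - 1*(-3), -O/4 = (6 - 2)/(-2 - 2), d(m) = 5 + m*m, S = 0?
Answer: -369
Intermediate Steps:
K = -7 (K = -7 + 4*0 = -7 + 0 = -7)
d(m) = 5 + m²
O = 4 (O = -4*(6 - 2)/(-2 - 2) = -16/(-4) = -16*(-1)/4 = -4*(-1) = 4)
y(q, M) = 3 (y(q, M) = 0 - 1*(-3) = 0 + 3 = 3)
(d(-6)*(-3))*y(K, O) = ((5 + (-6)²)*(-3))*3 = ((5 + 36)*(-3))*3 = (41*(-3))*3 = -123*3 = -369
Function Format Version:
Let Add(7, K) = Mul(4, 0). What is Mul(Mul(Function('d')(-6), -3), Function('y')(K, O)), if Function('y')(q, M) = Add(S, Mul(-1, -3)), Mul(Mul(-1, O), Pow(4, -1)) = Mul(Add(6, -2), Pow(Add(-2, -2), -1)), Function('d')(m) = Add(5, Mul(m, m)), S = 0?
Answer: -369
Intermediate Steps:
K = -7 (K = Add(-7, Mul(4, 0)) = Add(-7, 0) = -7)
Function('d')(m) = Add(5, Pow(m, 2))
O = 4 (O = Mul(-4, Mul(Add(6, -2), Pow(Add(-2, -2), -1))) = Mul(-4, Mul(4, Pow(-4, -1))) = Mul(-4, Mul(4, Rational(-1, 4))) = Mul(-4, -1) = 4)
Function('y')(q, M) = 3 (Function('y')(q, M) = Add(0, Mul(-1, -3)) = Add(0, 3) = 3)
Mul(Mul(Function('d')(-6), -3), Function('y')(K, O)) = Mul(Mul(Add(5, Pow(-6, 2)), -3), 3) = Mul(Mul(Add(5, 36), -3), 3) = Mul(Mul(41, -3), 3) = Mul(-123, 3) = -369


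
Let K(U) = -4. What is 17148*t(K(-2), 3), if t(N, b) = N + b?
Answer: -17148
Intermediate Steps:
17148*t(K(-2), 3) = 17148*(-4 + 3) = 17148*(-1) = -17148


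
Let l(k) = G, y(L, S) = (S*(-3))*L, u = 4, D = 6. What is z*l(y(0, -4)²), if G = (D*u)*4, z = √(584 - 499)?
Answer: 96*√85 ≈ 885.08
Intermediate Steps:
y(L, S) = -3*L*S (y(L, S) = (-3*S)*L = -3*L*S)
z = √85 ≈ 9.2195
G = 96 (G = (6*4)*4 = 24*4 = 96)
l(k) = 96
z*l(y(0, -4)²) = √85*96 = 96*√85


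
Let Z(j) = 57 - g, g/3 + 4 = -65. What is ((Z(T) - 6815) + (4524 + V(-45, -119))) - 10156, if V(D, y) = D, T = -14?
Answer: -12228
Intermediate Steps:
g = -207 (g = -12 + 3*(-65) = -12 - 195 = -207)
Z(j) = 264 (Z(j) = 57 - 1*(-207) = 57 + 207 = 264)
((Z(T) - 6815) + (4524 + V(-45, -119))) - 10156 = ((264 - 6815) + (4524 - 45)) - 10156 = (-6551 + 4479) - 10156 = -2072 - 10156 = -12228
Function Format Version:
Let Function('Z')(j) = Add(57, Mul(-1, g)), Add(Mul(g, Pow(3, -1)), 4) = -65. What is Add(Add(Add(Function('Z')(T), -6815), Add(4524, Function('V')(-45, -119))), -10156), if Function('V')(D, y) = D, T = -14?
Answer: -12228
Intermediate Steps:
g = -207 (g = Add(-12, Mul(3, -65)) = Add(-12, -195) = -207)
Function('Z')(j) = 264 (Function('Z')(j) = Add(57, Mul(-1, -207)) = Add(57, 207) = 264)
Add(Add(Add(Function('Z')(T), -6815), Add(4524, Function('V')(-45, -119))), -10156) = Add(Add(Add(264, -6815), Add(4524, -45)), -10156) = Add(Add(-6551, 4479), -10156) = Add(-2072, -10156) = -12228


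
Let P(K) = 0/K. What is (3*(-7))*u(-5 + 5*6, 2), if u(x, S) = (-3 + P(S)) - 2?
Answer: 105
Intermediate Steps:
P(K) = 0
u(x, S) = -5 (u(x, S) = (-3 + 0) - 2 = -3 - 2 = -5)
(3*(-7))*u(-5 + 5*6, 2) = (3*(-7))*(-5) = -21*(-5) = 105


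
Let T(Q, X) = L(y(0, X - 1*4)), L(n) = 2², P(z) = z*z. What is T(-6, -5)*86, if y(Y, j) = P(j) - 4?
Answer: 344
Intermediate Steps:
P(z) = z²
y(Y, j) = -4 + j² (y(Y, j) = j² - 4 = -4 + j²)
L(n) = 4
T(Q, X) = 4
T(-6, -5)*86 = 4*86 = 344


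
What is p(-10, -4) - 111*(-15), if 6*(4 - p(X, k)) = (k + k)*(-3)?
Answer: 1665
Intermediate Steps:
p(X, k) = 4 + k (p(X, k) = 4 - (k + k)*(-3)/6 = 4 - 2*k*(-3)/6 = 4 - (-1)*k = 4 + k)
p(-10, -4) - 111*(-15) = (4 - 4) - 111*(-15) = 0 + 1665 = 1665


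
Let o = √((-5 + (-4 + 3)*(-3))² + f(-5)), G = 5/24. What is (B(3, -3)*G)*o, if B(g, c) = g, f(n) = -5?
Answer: 5*I/8 ≈ 0.625*I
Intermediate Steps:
G = 5/24 (G = 5*(1/24) = 5/24 ≈ 0.20833)
o = I (o = √((-5 + (-4 + 3)*(-3))² - 5) = √((-5 - 1*(-3))² - 5) = √((-5 + 3)² - 5) = √((-2)² - 5) = √(4 - 5) = √(-1) = I ≈ 1.0*I)
(B(3, -3)*G)*o = (3*(5/24))*I = 5*I/8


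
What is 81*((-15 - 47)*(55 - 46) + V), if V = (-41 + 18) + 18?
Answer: -45603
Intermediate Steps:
V = -5 (V = -23 + 18 = -5)
81*((-15 - 47)*(55 - 46) + V) = 81*((-15 - 47)*(55 - 46) - 5) = 81*(-62*9 - 5) = 81*(-558 - 5) = 81*(-563) = -45603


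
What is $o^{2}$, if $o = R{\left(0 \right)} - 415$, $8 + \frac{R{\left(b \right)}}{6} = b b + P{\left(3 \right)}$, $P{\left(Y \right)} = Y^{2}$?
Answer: $167281$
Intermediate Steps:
$R{\left(b \right)} = 6 + 6 b^{2}$ ($R{\left(b \right)} = -48 + 6 \left(b b + 3^{2}\right) = -48 + 6 \left(b^{2} + 9\right) = -48 + 6 \left(9 + b^{2}\right) = -48 + \left(54 + 6 b^{2}\right) = 6 + 6 b^{2}$)
$o = -409$ ($o = \left(6 + 6 \cdot 0^{2}\right) - 415 = \left(6 + 6 \cdot 0\right) - 415 = \left(6 + 0\right) - 415 = 6 - 415 = -409$)
$o^{2} = \left(-409\right)^{2} = 167281$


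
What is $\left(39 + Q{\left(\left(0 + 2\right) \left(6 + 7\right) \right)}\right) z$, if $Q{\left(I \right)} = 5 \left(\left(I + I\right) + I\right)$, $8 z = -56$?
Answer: $-3003$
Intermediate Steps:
$z = -7$ ($z = \frac{1}{8} \left(-56\right) = -7$)
$Q{\left(I \right)} = 15 I$ ($Q{\left(I \right)} = 5 \left(2 I + I\right) = 5 \cdot 3 I = 15 I$)
$\left(39 + Q{\left(\left(0 + 2\right) \left(6 + 7\right) \right)}\right) z = \left(39 + 15 \left(0 + 2\right) \left(6 + 7\right)\right) \left(-7\right) = \left(39 + 15 \cdot 2 \cdot 13\right) \left(-7\right) = \left(39 + 15 \cdot 26\right) \left(-7\right) = \left(39 + 390\right) \left(-7\right) = 429 \left(-7\right) = -3003$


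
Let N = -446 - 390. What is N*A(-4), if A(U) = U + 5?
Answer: -836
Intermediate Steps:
N = -836
A(U) = 5 + U
N*A(-4) = -836*(5 - 4) = -836*1 = -836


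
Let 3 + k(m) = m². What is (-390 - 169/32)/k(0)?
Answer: 12649/96 ≈ 131.76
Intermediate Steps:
k(m) = -3 + m²
(-390 - 169/32)/k(0) = (-390 - 169/32)/(-3 + 0²) = (-390 - 169/32)/(-3 + 0) = (-390 - 1*169/32)/(-3) = (-390 - 169/32)*(-⅓) = -12649/32*(-⅓) = 12649/96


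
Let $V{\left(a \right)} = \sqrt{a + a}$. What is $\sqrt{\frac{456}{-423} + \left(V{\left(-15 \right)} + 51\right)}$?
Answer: $\frac{\sqrt{992499 + 19881 i \sqrt{30}}}{141} \approx 7.0761 + 0.38702 i$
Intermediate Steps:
$V{\left(a \right)} = \sqrt{2} \sqrt{a}$ ($V{\left(a \right)} = \sqrt{2 a} = \sqrt{2} \sqrt{a}$)
$\sqrt{\frac{456}{-423} + \left(V{\left(-15 \right)} + 51\right)} = \sqrt{\frac{456}{-423} + \left(\sqrt{2} \sqrt{-15} + 51\right)} = \sqrt{456 \left(- \frac{1}{423}\right) + \left(\sqrt{2} i \sqrt{15} + 51\right)} = \sqrt{- \frac{152}{141} + \left(i \sqrt{30} + 51\right)} = \sqrt{- \frac{152}{141} + \left(51 + i \sqrt{30}\right)} = \sqrt{\frac{7039}{141} + i \sqrt{30}}$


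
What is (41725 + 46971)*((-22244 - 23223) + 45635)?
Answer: 14900928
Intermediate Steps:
(41725 + 46971)*((-22244 - 23223) + 45635) = 88696*(-45467 + 45635) = 88696*168 = 14900928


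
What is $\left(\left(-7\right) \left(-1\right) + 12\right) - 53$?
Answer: $-34$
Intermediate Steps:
$\left(\left(-7\right) \left(-1\right) + 12\right) - 53 = \left(7 + 12\right) - 53 = 19 - 53 = -34$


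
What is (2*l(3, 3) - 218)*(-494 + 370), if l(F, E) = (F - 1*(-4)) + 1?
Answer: 25048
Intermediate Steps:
l(F, E) = 5 + F (l(F, E) = (F + 4) + 1 = (4 + F) + 1 = 5 + F)
(2*l(3, 3) - 218)*(-494 + 370) = (2*(5 + 3) - 218)*(-494 + 370) = (2*8 - 218)*(-124) = (16 - 218)*(-124) = -202*(-124) = 25048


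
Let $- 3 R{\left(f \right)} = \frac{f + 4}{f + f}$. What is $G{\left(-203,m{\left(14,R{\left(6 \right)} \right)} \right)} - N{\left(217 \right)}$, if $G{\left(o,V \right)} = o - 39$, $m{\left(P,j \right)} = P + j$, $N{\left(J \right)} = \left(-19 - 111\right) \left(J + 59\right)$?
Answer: $35638$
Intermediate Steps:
$N{\left(J \right)} = -7670 - 130 J$ ($N{\left(J \right)} = - 130 \left(59 + J\right) = -7670 - 130 J$)
$R{\left(f \right)} = - \frac{4 + f}{6 f}$ ($R{\left(f \right)} = - \frac{\left(f + 4\right) \frac{1}{f + f}}{3} = - \frac{\left(4 + f\right) \frac{1}{2 f}}{3} = - \frac{\frac{1}{2} \frac{1}{f} \left(4 + f\right)}{3} = - \frac{4 + f}{6 f}$)
$G{\left(o,V \right)} = -39 + o$ ($G{\left(o,V \right)} = o - 39 = -39 + o$)
$G{\left(-203,m{\left(14,R{\left(6 \right)} \right)} \right)} - N{\left(217 \right)} = \left(-39 - 203\right) - \left(-7670 - 28210\right) = -242 - \left(-7670 - 28210\right) = -242 - -35880 = -242 + 35880 = 35638$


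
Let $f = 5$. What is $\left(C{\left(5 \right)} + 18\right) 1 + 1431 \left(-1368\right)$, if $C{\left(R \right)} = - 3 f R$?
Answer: $-1957665$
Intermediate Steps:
$C{\left(R \right)} = - 15 R$ ($C{\left(R \right)} = \left(-3\right) 5 R = - 15 R$)
$\left(C{\left(5 \right)} + 18\right) 1 + 1431 \left(-1368\right) = \left(\left(-15\right) 5 + 18\right) 1 + 1431 \left(-1368\right) = \left(-75 + 18\right) 1 - 1957608 = \left(-57\right) 1 - 1957608 = -57 - 1957608 = -1957665$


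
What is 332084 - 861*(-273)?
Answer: 567137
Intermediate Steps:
332084 - 861*(-273) = 332084 + 235053 = 567137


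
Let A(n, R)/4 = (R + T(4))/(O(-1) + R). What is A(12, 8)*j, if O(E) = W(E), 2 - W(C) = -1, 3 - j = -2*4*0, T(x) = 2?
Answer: 120/11 ≈ 10.909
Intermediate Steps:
j = 3 (j = 3 - (-2*4)*0 = 3 - (-8)*0 = 3 - 1*0 = 3 + 0 = 3)
W(C) = 3 (W(C) = 2 - 1*(-1) = 2 + 1 = 3)
O(E) = 3
A(n, R) = 4*(2 + R)/(3 + R) (A(n, R) = 4*((R + 2)/(3 + R)) = 4*((2 + R)/(3 + R)) = 4*(2 + R)/(3 + R))
A(12, 8)*j = (4*(2 + 8)/(3 + 8))*3 = (4*10/11)*3 = (4*(1/11)*10)*3 = (40/11)*3 = 120/11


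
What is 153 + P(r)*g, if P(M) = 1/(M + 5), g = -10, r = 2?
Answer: 1061/7 ≈ 151.57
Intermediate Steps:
P(M) = 1/(5 + M)
153 + P(r)*g = 153 - 10/(5 + 2) = 153 - 10/7 = 1061/7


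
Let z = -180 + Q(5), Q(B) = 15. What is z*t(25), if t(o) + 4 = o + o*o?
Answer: -106590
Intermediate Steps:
z = -165 (z = -180 + 15 = -165)
t(o) = -4 + o + o² (t(o) = -4 + (o + o*o) = -4 + (o + o²) = -4 + o + o²)
z*t(25) = -165*(-4 + 25 + 25²) = -165*(-4 + 25 + 625) = -165*646 = -106590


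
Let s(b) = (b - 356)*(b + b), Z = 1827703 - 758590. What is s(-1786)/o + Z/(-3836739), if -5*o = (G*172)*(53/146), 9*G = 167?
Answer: -16072408493706463/486745335409 ≈ -33020.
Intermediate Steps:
Z = 1069113
s(b) = 2*b*(-356 + b) (s(b) = (-356 + b)*(2*b) = 2*b*(-356 + b))
G = 167/9 (G = (⅑)*167 = 167/9 ≈ 18.556)
o = -761186/3285 (o = -(167/9)*172*53/146/5 = -28724*53*(1/146)/45 = -28724*53/(45*146) = -⅕*761186/657 = -761186/3285 ≈ -231.72)
s(-1786)/o + Z/(-3836739) = (2*(-1786)*(-356 - 1786))/(-761186/3285) + 1069113/(-3836739) = (2*(-1786)*(-2142))*(-3285/761186) + 1069113*(-1/3836739) = 7651224*(-3285/761186) - 356371/1278913 = -12567135420/380593 - 356371/1278913 = -16072408493706463/486745335409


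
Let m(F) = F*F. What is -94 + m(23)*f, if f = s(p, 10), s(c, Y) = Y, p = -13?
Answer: 5196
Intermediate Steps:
f = 10
m(F) = F²
-94 + m(23)*f = -94 + 23²*10 = -94 + 529*10 = -94 + 5290 = 5196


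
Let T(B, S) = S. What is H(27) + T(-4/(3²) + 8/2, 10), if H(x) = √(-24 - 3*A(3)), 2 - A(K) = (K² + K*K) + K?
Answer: 10 + √33 ≈ 15.745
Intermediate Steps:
A(K) = 2 - K - 2*K² (A(K) = 2 - ((K² + K*K) + K) = 2 - ((K² + K²) + K) = 2 - (2*K² + K) = 2 - (K + 2*K²) = 2 + (-K - 2*K²) = 2 - K - 2*K²)
H(x) = √33 (H(x) = √(-24 - 3*(2 - 1*3 - 2*3²)) = √(-24 - 3*(2 - 3 - 2*9)) = √(-24 - 3*(2 - 3 - 18)) = √(-24 - 3*(-19)) = √(-24 + 57) = √33)
H(27) + T(-4/(3²) + 8/2, 10) = √33 + 10 = 10 + √33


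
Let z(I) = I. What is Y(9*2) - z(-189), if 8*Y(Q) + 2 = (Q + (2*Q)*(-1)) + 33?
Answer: 1525/8 ≈ 190.63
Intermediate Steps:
Y(Q) = 31/8 - Q/8 (Y(Q) = -¼ + ((Q + (2*Q)*(-1)) + 33)/8 = -¼ + ((Q - 2*Q) + 33)/8 = -¼ + (-Q + 33)/8 = -¼ + (33 - Q)/8 = -¼ + (33/8 - Q/8) = 31/8 - Q/8)
Y(9*2) - z(-189) = (31/8 - 9*2/8) - 1*(-189) = (31/8 - ⅛*18) + 189 = (31/8 - 9/4) + 189 = 13/8 + 189 = 1525/8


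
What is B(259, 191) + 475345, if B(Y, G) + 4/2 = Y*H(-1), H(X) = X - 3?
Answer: 474307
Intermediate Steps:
H(X) = -3 + X
B(Y, G) = -2 - 4*Y (B(Y, G) = -2 + Y*(-3 - 1) = -2 + Y*(-4) = -2 - 4*Y)
B(259, 191) + 475345 = (-2 - 4*259) + 475345 = (-2 - 1036) + 475345 = -1038 + 475345 = 474307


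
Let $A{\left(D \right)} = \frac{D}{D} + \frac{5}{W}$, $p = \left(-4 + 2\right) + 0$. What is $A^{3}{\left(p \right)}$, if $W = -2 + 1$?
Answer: $-64$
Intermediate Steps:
$W = -1$
$p = -2$ ($p = -2 + 0 = -2$)
$A{\left(D \right)} = -4$ ($A{\left(D \right)} = \frac{D}{D} + \frac{5}{-1} = 1 + 5 \left(-1\right) = 1 - 5 = -4$)
$A^{3}{\left(p \right)} = \left(-4\right)^{3} = -64$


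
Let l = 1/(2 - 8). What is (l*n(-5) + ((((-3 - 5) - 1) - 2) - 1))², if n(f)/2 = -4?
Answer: 1024/9 ≈ 113.78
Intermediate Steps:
n(f) = -8 (n(f) = 2*(-4) = -8)
l = -⅙ (l = 1/(-6) = -⅙ ≈ -0.16667)
(l*n(-5) + ((((-3 - 5) - 1) - 2) - 1))² = (-⅙*(-8) + ((((-3 - 5) - 1) - 2) - 1))² = (4/3 + (((-8 - 1) - 2) - 1))² = (4/3 + ((-9 - 2) - 1))² = (4/3 + (-11 - 1))² = (4/3 - 12)² = (-32/3)² = 1024/9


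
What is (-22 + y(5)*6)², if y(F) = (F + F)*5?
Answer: 77284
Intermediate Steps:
y(F) = 10*F (y(F) = (2*F)*5 = 10*F)
(-22 + y(5)*6)² = (-22 + (10*5)*6)² = (-22 + 50*6)² = (-22 + 300)² = 278² = 77284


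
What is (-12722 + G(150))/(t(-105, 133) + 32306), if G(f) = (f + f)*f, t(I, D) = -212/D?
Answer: 2146487/2148243 ≈ 0.99918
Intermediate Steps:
G(f) = 2*f² (G(f) = (2*f)*f = 2*f²)
(-12722 + G(150))/(t(-105, 133) + 32306) = (-12722 + 2*150²)/(-212/133 + 32306) = (-12722 + 2*22500)/(-212*1/133 + 32306) = (-12722 + 45000)/(-212/133 + 32306) = 32278/(4296486/133) = 32278*(133/4296486) = 2146487/2148243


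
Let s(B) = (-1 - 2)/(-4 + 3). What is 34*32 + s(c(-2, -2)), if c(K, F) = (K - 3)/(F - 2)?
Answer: 1091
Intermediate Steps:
c(K, F) = (-3 + K)/(-2 + F)
s(B) = 3 (s(B) = -3/(-1) = -3*(-1) = 3)
34*32 + s(c(-2, -2)) = 34*32 + 3 = 1088 + 3 = 1091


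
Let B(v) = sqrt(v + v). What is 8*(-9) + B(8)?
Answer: -68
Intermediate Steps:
B(v) = sqrt(2)*sqrt(v) (B(v) = sqrt(2*v) = sqrt(2)*sqrt(v))
8*(-9) + B(8) = 8*(-9) + sqrt(2)*sqrt(8) = -72 + sqrt(2)*(2*sqrt(2)) = -72 + 4 = -68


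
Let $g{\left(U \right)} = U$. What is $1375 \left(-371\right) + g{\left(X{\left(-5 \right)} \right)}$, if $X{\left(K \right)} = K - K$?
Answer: $-510125$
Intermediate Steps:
$X{\left(K \right)} = 0$
$1375 \left(-371\right) + g{\left(X{\left(-5 \right)} \right)} = 1375 \left(-371\right) + 0 = -510125 + 0 = -510125$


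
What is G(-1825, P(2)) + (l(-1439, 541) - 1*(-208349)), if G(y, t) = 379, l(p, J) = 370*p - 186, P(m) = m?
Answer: -323888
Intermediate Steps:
l(p, J) = -186 + 370*p
G(-1825, P(2)) + (l(-1439, 541) - 1*(-208349)) = 379 + ((-186 + 370*(-1439)) - 1*(-208349)) = 379 + ((-186 - 532430) + 208349) = 379 + (-532616 + 208349) = 379 - 324267 = -323888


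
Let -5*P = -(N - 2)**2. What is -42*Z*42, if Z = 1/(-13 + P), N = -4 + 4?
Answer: 8820/61 ≈ 144.59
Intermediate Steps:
N = 0
P = 4/5 (P = -(-1)*(0 - 2)**2/5 = -(-1)*(-2)**2/5 = -(-1)*4/5 = -1/5*(-4) = 4/5 ≈ 0.80000)
Z = -5/61 (Z = 1/(-13 + 4/5) = 1/(-61/5) = -5/61 ≈ -0.081967)
-42*Z*42 = -42*(-5/61)*42 = (210/61)*42 = 8820/61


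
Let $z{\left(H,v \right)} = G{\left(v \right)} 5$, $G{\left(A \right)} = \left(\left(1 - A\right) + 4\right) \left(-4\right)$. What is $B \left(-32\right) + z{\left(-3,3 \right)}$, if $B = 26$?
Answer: $-872$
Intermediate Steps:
$G{\left(A \right)} = -20 + 4 A$ ($G{\left(A \right)} = \left(5 - A\right) \left(-4\right) = -20 + 4 A$)
$z{\left(H,v \right)} = -100 + 20 v$ ($z{\left(H,v \right)} = \left(-20 + 4 v\right) 5 = -100 + 20 v$)
$B \left(-32\right) + z{\left(-3,3 \right)} = 26 \left(-32\right) + \left(-100 + 20 \cdot 3\right) = -832 + \left(-100 + 60\right) = -832 - 40 = -872$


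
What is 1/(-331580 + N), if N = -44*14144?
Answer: -1/953916 ≈ -1.0483e-6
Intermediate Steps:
N = -622336
1/(-331580 + N) = 1/(-331580 - 622336) = 1/(-953916) = -1/953916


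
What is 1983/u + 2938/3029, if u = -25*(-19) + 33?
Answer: 576847/118364 ≈ 4.8735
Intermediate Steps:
u = 508 (u = 475 + 33 = 508)
1983/u + 2938/3029 = 1983/508 + 2938/3029 = 1983*(1/508) + 2938*(1/3029) = 1983/508 + 226/233 = 576847/118364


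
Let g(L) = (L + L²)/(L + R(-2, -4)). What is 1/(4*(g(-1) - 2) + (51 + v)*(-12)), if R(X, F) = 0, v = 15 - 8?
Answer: -1/704 ≈ -0.0014205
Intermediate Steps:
v = 7
g(L) = (L + L²)/L (g(L) = (L + L²)/(L + 0) = (L + L²)/L)
1/(4*(g(-1) - 2) + (51 + v)*(-12)) = 1/(4*((1 - 1) - 2) + (51 + 7)*(-12)) = 1/(4*(0 - 2) + 58*(-12)) = 1/(4*(-2) - 696) = 1/(-8 - 696) = 1/(-704) = -1/704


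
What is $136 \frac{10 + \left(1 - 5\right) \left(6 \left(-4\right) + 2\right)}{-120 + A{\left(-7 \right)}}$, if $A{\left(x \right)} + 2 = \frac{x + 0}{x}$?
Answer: $- \frac{13328}{121} \approx -110.15$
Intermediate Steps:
$A{\left(x \right)} = -1$ ($A{\left(x \right)} = -2 + \frac{x + 0}{x} = -2 + \frac{x}{x} = -2 + 1 = -1$)
$136 \frac{10 + \left(1 - 5\right) \left(6 \left(-4\right) + 2\right)}{-120 + A{\left(-7 \right)}} = 136 \frac{10 + \left(1 - 5\right) \left(6 \left(-4\right) + 2\right)}{-120 - 1} = 136 \frac{10 + \left(1 - 5\right) \left(-24 + 2\right)}{-121} = 136 \left(10 + \left(1 - 5\right) \left(-22\right)\right) \left(- \frac{1}{121}\right) = 136 \left(10 - -88\right) \left(- \frac{1}{121}\right) = 136 \left(10 + 88\right) \left(- \frac{1}{121}\right) = 136 \cdot 98 \left(- \frac{1}{121}\right) = 136 \left(- \frac{98}{121}\right) = - \frac{13328}{121}$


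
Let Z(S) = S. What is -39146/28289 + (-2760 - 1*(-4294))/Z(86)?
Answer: 20014385/1216427 ≈ 16.453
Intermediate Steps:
-39146/28289 + (-2760 - 1*(-4294))/Z(86) = -39146/28289 + (-2760 - 1*(-4294))/86 = -39146*1/28289 + (-2760 + 4294)*(1/86) = -39146/28289 + 1534*(1/86) = -39146/28289 + 767/43 = 20014385/1216427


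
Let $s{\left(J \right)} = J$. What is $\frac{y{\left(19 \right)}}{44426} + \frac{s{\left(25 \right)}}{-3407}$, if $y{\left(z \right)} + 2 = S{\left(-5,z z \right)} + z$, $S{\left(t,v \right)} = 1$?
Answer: $- \frac{524662}{75679691} \approx -0.0069327$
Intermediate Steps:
$y{\left(z \right)} = -1 + z$ ($y{\left(z \right)} = -2 + \left(1 + z\right) = -1 + z$)
$\frac{y{\left(19 \right)}}{44426} + \frac{s{\left(25 \right)}}{-3407} = \frac{-1 + 19}{44426} + \frac{25}{-3407} = 18 \cdot \frac{1}{44426} + 25 \left(- \frac{1}{3407}\right) = \frac{9}{22213} - \frac{25}{3407} = - \frac{524662}{75679691}$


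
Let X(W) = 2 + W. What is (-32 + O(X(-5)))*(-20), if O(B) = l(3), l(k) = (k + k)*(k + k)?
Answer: -80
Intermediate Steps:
l(k) = 4*k² (l(k) = (2*k)*(2*k) = 4*k²)
O(B) = 36 (O(B) = 4*3² = 4*9 = 36)
(-32 + O(X(-5)))*(-20) = (-32 + 36)*(-20) = 4*(-20) = -80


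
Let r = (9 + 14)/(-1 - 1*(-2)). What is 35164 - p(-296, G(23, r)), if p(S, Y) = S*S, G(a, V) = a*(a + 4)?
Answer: -52452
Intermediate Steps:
r = 23 (r = 23/(-1 + 2) = 23/1 = 23*1 = 23)
G(a, V) = a*(4 + a)
p(S, Y) = S²
35164 - p(-296, G(23, r)) = 35164 - 1*(-296)² = 35164 - 1*87616 = 35164 - 87616 = -52452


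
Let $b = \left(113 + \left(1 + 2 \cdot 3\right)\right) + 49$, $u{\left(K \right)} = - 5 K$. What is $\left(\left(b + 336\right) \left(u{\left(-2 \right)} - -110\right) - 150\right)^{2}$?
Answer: $3654202500$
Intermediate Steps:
$b = 169$ ($b = \left(113 + \left(1 + 6\right)\right) + 49 = \left(113 + 7\right) + 49 = 120 + 49 = 169$)
$\left(\left(b + 336\right) \left(u{\left(-2 \right)} - -110\right) - 150\right)^{2} = \left(\left(169 + 336\right) \left(\left(-5\right) \left(-2\right) - -110\right) - 150\right)^{2} = \left(505 \left(10 + 110\right) - 150\right)^{2} = \left(505 \cdot 120 - 150\right)^{2} = \left(60600 - 150\right)^{2} = 60450^{2} = 3654202500$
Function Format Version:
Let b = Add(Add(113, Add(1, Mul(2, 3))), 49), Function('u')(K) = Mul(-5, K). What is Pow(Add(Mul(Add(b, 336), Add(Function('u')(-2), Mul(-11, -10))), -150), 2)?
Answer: 3654202500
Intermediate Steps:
b = 169 (b = Add(Add(113, Add(1, 6)), 49) = Add(Add(113, 7), 49) = Add(120, 49) = 169)
Pow(Add(Mul(Add(b, 336), Add(Function('u')(-2), Mul(-11, -10))), -150), 2) = Pow(Add(Mul(Add(169, 336), Add(Mul(-5, -2), Mul(-11, -10))), -150), 2) = Pow(Add(Mul(505, Add(10, 110)), -150), 2) = Pow(Add(Mul(505, 120), -150), 2) = Pow(Add(60600, -150), 2) = Pow(60450, 2) = 3654202500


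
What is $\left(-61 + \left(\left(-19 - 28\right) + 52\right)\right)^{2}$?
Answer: $3136$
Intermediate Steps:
$\left(-61 + \left(\left(-19 - 28\right) + 52\right)\right)^{2} = \left(-61 + \left(-47 + 52\right)\right)^{2} = \left(-61 + 5\right)^{2} = \left(-56\right)^{2} = 3136$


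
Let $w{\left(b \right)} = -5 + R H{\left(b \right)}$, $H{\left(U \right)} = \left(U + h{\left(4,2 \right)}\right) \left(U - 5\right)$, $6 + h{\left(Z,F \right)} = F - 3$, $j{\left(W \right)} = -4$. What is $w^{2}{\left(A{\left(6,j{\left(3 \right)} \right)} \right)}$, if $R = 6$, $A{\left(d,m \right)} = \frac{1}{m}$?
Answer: $\frac{3193369}{64} \approx 49896.0$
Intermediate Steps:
$h{\left(Z,F \right)} = -9 + F$ ($h{\left(Z,F \right)} = -6 + \left(F - 3\right) = -6 + \left(-3 + F\right) = -9 + F$)
$H{\left(U \right)} = \left(-7 + U\right) \left(-5 + U\right)$ ($H{\left(U \right)} = \left(U + \left(-9 + 2\right)\right) \left(U - 5\right) = \left(U - 7\right) \left(-5 + U\right) = \left(-7 + U\right) \left(-5 + U\right)$)
$w{\left(b \right)} = 205 - 72 b + 6 b^{2}$ ($w{\left(b \right)} = -5 + 6 \left(35 + b^{2} - 12 b\right) = -5 + \left(210 - 72 b + 6 b^{2}\right) = 205 - 72 b + 6 b^{2}$)
$w^{2}{\left(A{\left(6,j{\left(3 \right)} \right)} \right)} = \left(205 - \frac{72}{-4} + 6 \left(\frac{1}{-4}\right)^{2}\right)^{2} = \left(205 - -18 + 6 \left(- \frac{1}{4}\right)^{2}\right)^{2} = \left(205 + 18 + 6 \cdot \frac{1}{16}\right)^{2} = \left(205 + 18 + \frac{3}{8}\right)^{2} = \left(\frac{1787}{8}\right)^{2} = \frac{3193369}{64}$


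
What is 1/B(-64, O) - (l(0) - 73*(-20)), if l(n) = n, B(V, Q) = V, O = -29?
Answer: -93441/64 ≈ -1460.0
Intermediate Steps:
1/B(-64, O) - (l(0) - 73*(-20)) = 1/(-64) - (0 - 73*(-20)) = -1/64 - (0 - 1*(-1460)) = -1/64 - (0 + 1460) = -1/64 - 1*1460 = -1/64 - 1460 = -93441/64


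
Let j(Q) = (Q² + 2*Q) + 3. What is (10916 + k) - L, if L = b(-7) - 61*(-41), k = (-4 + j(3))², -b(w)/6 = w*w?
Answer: 8905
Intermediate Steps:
b(w) = -6*w² (b(w) = -6*w*w = -6*w²)
j(Q) = 3 + Q² + 2*Q
k = 196 (k = (-4 + (3 + 3² + 2*3))² = (-4 + (3 + 9 + 6))² = (-4 + 18)² = 14² = 196)
L = 2207 (L = -6*(-7)² - 61*(-41) = -6*49 + 2501 = -294 + 2501 = 2207)
(10916 + k) - L = (10916 + 196) - 1*2207 = 11112 - 2207 = 8905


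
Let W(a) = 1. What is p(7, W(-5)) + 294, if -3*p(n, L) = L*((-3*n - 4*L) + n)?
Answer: 300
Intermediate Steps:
p(n, L) = -L*(-4*L - 2*n)/3 (p(n, L) = -L*((-3*n - 4*L) + n)/3 = -L*((-4*L - 3*n) + n)/3 = -L*(-4*L - 2*n)/3)
p(7, W(-5)) + 294 = (⅔)*1*(7 + 2*1) + 294 = (⅔)*1*(7 + 2) + 294 = (⅔)*1*9 + 294 = 6 + 294 = 300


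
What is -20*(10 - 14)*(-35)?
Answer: -2800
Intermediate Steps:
-20*(10 - 14)*(-35) = -20*(-4)*(-35) = 80*(-35) = -2800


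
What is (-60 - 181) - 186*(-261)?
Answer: 48305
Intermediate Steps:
(-60 - 181) - 186*(-261) = -241 + 48546 = 48305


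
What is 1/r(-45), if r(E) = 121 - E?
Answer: 1/166 ≈ 0.0060241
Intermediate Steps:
1/r(-45) = 1/(121 - 1*(-45)) = 1/(121 + 45) = 1/166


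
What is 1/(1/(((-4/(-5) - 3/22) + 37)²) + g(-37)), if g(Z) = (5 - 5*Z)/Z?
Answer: -635084613/3260797610 ≈ -0.19476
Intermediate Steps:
g(Z) = (5 - 5*Z)/Z
1/(1/(((-4/(-5) - 3/22) + 37)²) + g(-37)) = 1/(1/(((-4/(-5) - 3/22) + 37)²) + (-5 + 5/(-37))) = 1/(1/(((-4*(-⅕) - 3*1/22) + 37)²) + (-5 + 5*(-1/37))) = 1/(1/(((⅘ - 3/22) + 37)²) + (-5 - 5/37)) = 1/(1/((73/110 + 37)²) - 190/37) = 1/(1/((4143/110)²) - 190/37) = 1/(1/(17164449/12100) - 190/37) = 1/(12100/17164449 - 190/37) = 1/(-3260797610/635084613) = -635084613/3260797610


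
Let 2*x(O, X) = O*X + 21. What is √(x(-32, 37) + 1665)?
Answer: √4334/2 ≈ 32.917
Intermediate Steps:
x(O, X) = 21/2 + O*X/2 (x(O, X) = (O*X + 21)/2 = (21 + O*X)/2 = 21/2 + O*X/2)
√(x(-32, 37) + 1665) = √((21/2 + (½)*(-32)*37) + 1665) = √((21/2 - 592) + 1665) = √(-1163/2 + 1665) = √(2167/2) = √4334/2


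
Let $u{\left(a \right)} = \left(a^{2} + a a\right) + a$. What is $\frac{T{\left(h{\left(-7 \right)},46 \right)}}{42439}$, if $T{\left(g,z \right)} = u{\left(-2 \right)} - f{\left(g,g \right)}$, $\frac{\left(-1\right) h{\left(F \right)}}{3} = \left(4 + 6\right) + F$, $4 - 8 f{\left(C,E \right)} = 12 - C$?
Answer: $\frac{65}{339512} \approx 0.00019145$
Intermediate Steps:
$f{\left(C,E \right)} = -1 + \frac{C}{8}$ ($f{\left(C,E \right)} = \frac{1}{2} - \frac{12 - C}{8} = \frac{1}{2} + \left(- \frac{3}{2} + \frac{C}{8}\right) = -1 + \frac{C}{8}$)
$u{\left(a \right)} = a + 2 a^{2}$ ($u{\left(a \right)} = \left(a^{2} + a^{2}\right) + a = 2 a^{2} + a = a + 2 a^{2}$)
$h{\left(F \right)} = -30 - 3 F$ ($h{\left(F \right)} = - 3 \left(\left(4 + 6\right) + F\right) = - 3 \left(10 + F\right) = -30 - 3 F$)
$T{\left(g,z \right)} = 7 - \frac{g}{8}$ ($T{\left(g,z \right)} = - 2 \left(1 + 2 \left(-2\right)\right) - \left(-1 + \frac{g}{8}\right) = - 2 \left(1 - 4\right) - \left(-1 + \frac{g}{8}\right) = \left(-2\right) \left(-3\right) - \left(-1 + \frac{g}{8}\right) = 6 - \left(-1 + \frac{g}{8}\right) = 7 - \frac{g}{8}$)
$\frac{T{\left(h{\left(-7 \right)},46 \right)}}{42439} = \frac{7 - \frac{-30 - -21}{8}}{42439} = \left(7 - \frac{-30 + 21}{8}\right) \frac{1}{42439} = \left(7 - - \frac{9}{8}\right) \frac{1}{42439} = \left(7 + \frac{9}{8}\right) \frac{1}{42439} = \frac{65}{8} \cdot \frac{1}{42439} = \frac{65}{339512}$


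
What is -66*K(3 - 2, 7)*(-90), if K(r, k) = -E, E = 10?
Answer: -59400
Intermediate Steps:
K(r, k) = -10 (K(r, k) = -1*10 = -10)
-66*K(3 - 2, 7)*(-90) = -66*(-10)*(-90) = 660*(-90) = -59400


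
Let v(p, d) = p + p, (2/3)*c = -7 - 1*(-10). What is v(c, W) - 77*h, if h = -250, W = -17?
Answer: 19259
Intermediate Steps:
c = 9/2 (c = 3*(-7 - 1*(-10))/2 = 3*(-7 + 10)/2 = (3/2)*3 = 9/2 ≈ 4.5000)
v(p, d) = 2*p
v(c, W) - 77*h = 2*(9/2) - 77*(-250) = 9 + 19250 = 19259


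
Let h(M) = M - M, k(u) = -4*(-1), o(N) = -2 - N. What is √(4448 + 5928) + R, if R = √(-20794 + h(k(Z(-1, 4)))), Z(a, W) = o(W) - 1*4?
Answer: 2*√2594 + I*√20794 ≈ 101.86 + 144.2*I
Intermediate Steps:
Z(a, W) = -6 - W (Z(a, W) = (-2 - W) - 1*4 = (-2 - W) - 4 = -6 - W)
k(u) = 4
h(M) = 0
R = I*√20794 (R = √(-20794 + 0) = √(-20794) = I*√20794 ≈ 144.2*I)
√(4448 + 5928) + R = √(4448 + 5928) + I*√20794 = √10376 + I*√20794 = 2*√2594 + I*√20794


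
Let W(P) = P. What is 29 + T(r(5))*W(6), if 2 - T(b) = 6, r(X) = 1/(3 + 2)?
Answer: 5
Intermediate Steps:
r(X) = ⅕ (r(X) = 1/5 = ⅕)
T(b) = -4 (T(b) = 2 - 1*6 = 2 - 6 = -4)
29 + T(r(5))*W(6) = 29 - 4*6 = 29 - 24 = 5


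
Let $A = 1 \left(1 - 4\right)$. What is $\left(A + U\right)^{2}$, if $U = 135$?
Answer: $17424$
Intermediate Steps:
$A = -3$ ($A = 1 \left(-3\right) = -3$)
$\left(A + U\right)^{2} = \left(-3 + 135\right)^{2} = 132^{2} = 17424$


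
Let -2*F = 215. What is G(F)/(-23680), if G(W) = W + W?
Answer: 43/4736 ≈ 0.0090794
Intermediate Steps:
F = -215/2 (F = -1/2*215 = -215/2 ≈ -107.50)
G(W) = 2*W
G(F)/(-23680) = (2*(-215/2))/(-23680) = -215*(-1/23680) = 43/4736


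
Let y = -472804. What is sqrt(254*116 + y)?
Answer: 6*I*sqrt(12315) ≈ 665.84*I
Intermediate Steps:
sqrt(254*116 + y) = sqrt(254*116 - 472804) = sqrt(29464 - 472804) = sqrt(-443340) = 6*I*sqrt(12315)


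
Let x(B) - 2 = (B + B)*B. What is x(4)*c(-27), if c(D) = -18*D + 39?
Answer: 17850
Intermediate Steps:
c(D) = 39 - 18*D
x(B) = 2 + 2*B² (x(B) = 2 + (B + B)*B = 2 + (2*B)*B = 2 + 2*B²)
x(4)*c(-27) = (2 + 2*4²)*(39 - 18*(-27)) = (2 + 2*16)*(39 + 486) = (2 + 32)*525 = 34*525 = 17850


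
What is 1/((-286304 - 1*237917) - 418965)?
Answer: -1/943186 ≈ -1.0602e-6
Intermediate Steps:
1/((-286304 - 1*237917) - 418965) = 1/((-286304 - 237917) - 418965) = 1/(-524221 - 418965) = 1/(-943186) = -1/943186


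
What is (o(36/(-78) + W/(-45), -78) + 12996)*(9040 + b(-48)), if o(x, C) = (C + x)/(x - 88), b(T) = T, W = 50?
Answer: 15309710636/131 ≈ 1.1687e+8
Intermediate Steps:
o(x, C) = (C + x)/(-88 + x)
(o(36/(-78) + W/(-45), -78) + 12996)*(9040 + b(-48)) = ((-78 + (36/(-78) + 50/(-45)))/(-88 + (36/(-78) + 50/(-45))) + 12996)*(9040 - 48) = ((-78 + (36*(-1/78) + 50*(-1/45)))/(-88 + (36*(-1/78) + 50*(-1/45))) + 12996)*8992 = ((-78 + (-6/13 - 10/9))/(-88 + (-6/13 - 10/9)) + 12996)*8992 = ((-78 - 184/117)/(-88 - 184/117) + 12996)*8992 = (-9310/117/(-10480/117) + 12996)*8992 = (-117/10480*(-9310/117) + 12996)*8992 = (931/1048 + 12996)*8992 = (13620739/1048)*8992 = 15309710636/131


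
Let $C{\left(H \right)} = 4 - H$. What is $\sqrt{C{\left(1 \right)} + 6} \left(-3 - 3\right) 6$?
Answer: $-108$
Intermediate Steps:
$\sqrt{C{\left(1 \right)} + 6} \left(-3 - 3\right) 6 = \sqrt{\left(4 - 1\right) + 6} \left(-3 - 3\right) 6 = \sqrt{\left(4 - 1\right) + 6} \left(\left(-6\right) 6\right) = \sqrt{3 + 6} \left(-36\right) = \sqrt{9} \left(-36\right) = 3 \left(-36\right) = -108$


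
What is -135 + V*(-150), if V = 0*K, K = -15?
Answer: -135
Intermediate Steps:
V = 0 (V = 0*(-15) = 0)
-135 + V*(-150) = -135 + 0*(-150) = -135 + 0 = -135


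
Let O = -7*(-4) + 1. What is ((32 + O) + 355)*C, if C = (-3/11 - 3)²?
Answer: 539136/121 ≈ 4455.7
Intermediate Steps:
O = 29 (O = 28 + 1 = 29)
C = 1296/121 (C = (-3*1/11 - 3)² = (-3/11 - 3)² = (-36/11)² = 1296/121 ≈ 10.711)
((32 + O) + 355)*C = ((32 + 29) + 355)*(1296/121) = (61 + 355)*(1296/121) = 416*(1296/121) = 539136/121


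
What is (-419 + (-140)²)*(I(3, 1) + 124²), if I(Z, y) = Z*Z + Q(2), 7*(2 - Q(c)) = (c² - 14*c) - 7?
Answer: 2066560940/7 ≈ 2.9522e+8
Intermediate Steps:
Q(c) = 3 + 2*c - c²/7 (Q(c) = 2 - ((c² - 14*c) - 7)/7 = 2 - (-7 + c² - 14*c)/7 = 2 + (1 + 2*c - c²/7) = 3 + 2*c - c²/7)
I(Z, y) = 45/7 + Z² (I(Z, y) = Z*Z + (3 + 2*2 - ⅐*2²) = Z² + (3 + 4 - ⅐*4) = Z² + (3 + 4 - 4/7) = Z² + 45/7 = 45/7 + Z²)
(-419 + (-140)²)*(I(3, 1) + 124²) = (-419 + (-140)²)*((45/7 + 3²) + 124²) = (-419 + 19600)*((45/7 + 9) + 15376) = 19181*(108/7 + 15376) = 19181*(107740/7) = 2066560940/7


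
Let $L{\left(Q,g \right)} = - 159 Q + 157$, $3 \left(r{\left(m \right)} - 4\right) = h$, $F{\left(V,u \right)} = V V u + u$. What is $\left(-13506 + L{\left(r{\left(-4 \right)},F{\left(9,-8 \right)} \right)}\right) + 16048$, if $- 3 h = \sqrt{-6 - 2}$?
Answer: $2063 + \frac{106 i \sqrt{2}}{3} \approx 2063.0 + 49.969 i$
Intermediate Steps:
$F{\left(V,u \right)} = u + u V^{2}$ ($F{\left(V,u \right)} = V^{2} u + u = u V^{2} + u = u + u V^{2}$)
$h = - \frac{2 i \sqrt{2}}{3}$ ($h = - \frac{\sqrt{-6 - 2}}{3} = - \frac{\sqrt{-8}}{3} = - \frac{2 i \sqrt{2}}{3} \approx - 0.94281 i$)
$r{\left(m \right)} = 4 - \frac{2 i \sqrt{2}}{9}$ ($r{\left(m \right)} = 4 + \frac{\left(- \frac{2}{3}\right) i \sqrt{2}}{3} = 4 - \frac{2 i \sqrt{2}}{9}$)
$L{\left(Q,g \right)} = 157 - 159 Q$
$\left(-13506 + L{\left(r{\left(-4 \right)},F{\left(9,-8 \right)} \right)}\right) + 16048 = \left(-13506 + \left(157 - 159 \left(4 - \frac{2 i \sqrt{2}}{9}\right)\right)\right) + 16048 = \left(-13506 - \left(479 - \frac{106 i \sqrt{2}}{3}\right)\right) + 16048 = \left(-13985 + \frac{106 i \sqrt{2}}{3}\right) + 16048 = 2063 + \frac{106 i \sqrt{2}}{3}$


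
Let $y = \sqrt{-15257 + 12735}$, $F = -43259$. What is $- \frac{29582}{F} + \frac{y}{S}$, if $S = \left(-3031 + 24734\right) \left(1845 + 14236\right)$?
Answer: $\frac{29582}{43259} + \frac{i \sqrt{2522}}{349005943} \approx 0.68384 + 1.4389 \cdot 10^{-7} i$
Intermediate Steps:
$y = i \sqrt{2522}$ ($y = \sqrt{-2522} = i \sqrt{2522} \approx 50.22 i$)
$S = 349005943$ ($S = 21703 \cdot 16081 = 349005943$)
$- \frac{29582}{F} + \frac{y}{S} = - \frac{29582}{-43259} + \frac{i \sqrt{2522}}{349005943} = \left(-29582\right) \left(- \frac{1}{43259}\right) + i \sqrt{2522} \cdot \frac{1}{349005943} = \frac{29582}{43259} + \frac{i \sqrt{2522}}{349005943}$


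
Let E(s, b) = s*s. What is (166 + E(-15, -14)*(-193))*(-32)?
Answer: 1384288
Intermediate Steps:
E(s, b) = s²
(166 + E(-15, -14)*(-193))*(-32) = (166 + (-15)²*(-193))*(-32) = (166 + 225*(-193))*(-32) = (166 - 43425)*(-32) = -43259*(-32) = 1384288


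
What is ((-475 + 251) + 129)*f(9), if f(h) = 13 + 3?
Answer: -1520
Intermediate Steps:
f(h) = 16
((-475 + 251) + 129)*f(9) = ((-475 + 251) + 129)*16 = (-224 + 129)*16 = -95*16 = -1520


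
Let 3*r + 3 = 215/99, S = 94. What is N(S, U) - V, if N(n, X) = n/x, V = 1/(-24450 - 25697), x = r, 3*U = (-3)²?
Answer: -700001932/2056027 ≈ -340.46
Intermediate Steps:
U = 3 (U = (⅓)*(-3)² = (⅓)*9 = 3)
r = -82/297 (r = -1 + (215/99)/3 = -1 + (215*(1/99))/3 = -1 + (⅓)*(215/99) = -1 + 215/297 = -82/297 ≈ -0.27609)
x = -82/297 ≈ -0.27609
V = -1/50147 (V = 1/(-50147) = -1/50147 ≈ -1.9941e-5)
N(n, X) = -297*n/82 (N(n, X) = n/(-82/297) = n*(-297/82) = -297*n/82)
N(S, U) - V = -297/82*94 - 1*(-1/50147) = -13959/41 + 1/50147 = -700001932/2056027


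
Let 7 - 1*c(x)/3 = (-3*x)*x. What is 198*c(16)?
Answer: 460350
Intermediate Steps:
c(x) = 21 + 9*x² (c(x) = 21 - 3*(-3*x)*x = 21 - (-9)*x² = 21 + 9*x²)
198*c(16) = 198*(21 + 9*16²) = 198*(21 + 9*256) = 198*(21 + 2304) = 198*2325 = 460350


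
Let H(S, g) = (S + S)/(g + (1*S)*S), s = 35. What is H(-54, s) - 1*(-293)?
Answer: 864535/2951 ≈ 292.96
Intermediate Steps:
H(S, g) = 2*S/(g + S²) (H(S, g) = (2*S)/(g + S*S) = (2*S)/(g + S²) = 2*S/(g + S²))
H(-54, s) - 1*(-293) = 2*(-54)/(35 + (-54)²) - 1*(-293) = 2*(-54)/(35 + 2916) + 293 = 2*(-54)/2951 + 293 = 2*(-54)*(1/2951) + 293 = -108/2951 + 293 = 864535/2951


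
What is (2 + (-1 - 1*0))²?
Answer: 1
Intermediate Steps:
(2 + (-1 - 1*0))² = (2 + (-1 + 0))² = (2 - 1)² = 1² = 1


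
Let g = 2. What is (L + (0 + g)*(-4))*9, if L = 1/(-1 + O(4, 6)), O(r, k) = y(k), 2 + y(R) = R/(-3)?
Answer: -369/5 ≈ -73.800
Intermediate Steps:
y(R) = -2 - R/3 (y(R) = -2 + R/(-3) = -2 + R*(-1/3) = -2 - R/3)
O(r, k) = -2 - k/3
L = -1/5 (L = 1/(-1 + (-2 - 1/3*6)) = 1/(-1 + (-2 - 2)) = 1/(-1 - 4) = 1/(-5) = -1/5 ≈ -0.20000)
(L + (0 + g)*(-4))*9 = (-1/5 + (0 + 2)*(-4))*9 = (-1/5 + 2*(-4))*9 = (-1/5 - 8)*9 = -41/5*9 = -369/5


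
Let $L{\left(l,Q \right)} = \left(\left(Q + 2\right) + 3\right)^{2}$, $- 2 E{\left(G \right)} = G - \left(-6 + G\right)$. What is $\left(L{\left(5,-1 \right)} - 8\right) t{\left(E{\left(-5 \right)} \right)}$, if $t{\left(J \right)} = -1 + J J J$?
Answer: $-224$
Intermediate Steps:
$E{\left(G \right)} = -3$ ($E{\left(G \right)} = - \frac{G - \left(-6 + G\right)}{2} = \left(- \frac{1}{2}\right) 6 = -3$)
$t{\left(J \right)} = -1 + J^{3}$ ($t{\left(J \right)} = -1 + J J^{2} = -1 + J^{3}$)
$L{\left(l,Q \right)} = \left(5 + Q\right)^{2}$ ($L{\left(l,Q \right)} = \left(\left(2 + Q\right) + 3\right)^{2} = \left(5 + Q\right)^{2}$)
$\left(L{\left(5,-1 \right)} - 8\right) t{\left(E{\left(-5 \right)} \right)} = \left(\left(5 - 1\right)^{2} - 8\right) \left(-1 + \left(-3\right)^{3}\right) = \left(4^{2} - 8\right) \left(-1 - 27\right) = \left(16 - 8\right) \left(-28\right) = 8 \left(-28\right) = -224$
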